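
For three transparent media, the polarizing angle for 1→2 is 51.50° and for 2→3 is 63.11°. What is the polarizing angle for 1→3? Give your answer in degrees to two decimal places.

n₂/n₁ = tan 51.50° = 1.2572 and n₃/n₂ = tan 63.11° = 1.9720.
So n₃/n₁ = (n₂/n₁)(n₃/n₂) = 1.2572 × 1.9720 = 2.4791.
θ_B(1→3) = arctan(2.4791) = 68.03°.

θ_B ≈ 68.03°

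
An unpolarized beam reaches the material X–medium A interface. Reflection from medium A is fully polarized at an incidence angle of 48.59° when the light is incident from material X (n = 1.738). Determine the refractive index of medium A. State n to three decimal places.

At Brewster's angle, tan θ_B = n₂/n₁ with n₁ on the incident side (material X) and n₂ on the transmitted side (medium A).
n₂ = n₁ tan θ_B = 1.738 × tan 48.59° = 1.971.

n ≈ 1.971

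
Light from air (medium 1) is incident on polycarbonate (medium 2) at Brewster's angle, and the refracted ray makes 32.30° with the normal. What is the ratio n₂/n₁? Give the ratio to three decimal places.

n₂/n₁ ≈ 1.582

θ_B + θ_t = 90°, so θ_B = 90° − 32.30° = 57.70°.
tan θ_B = n₂/n₁, so n₂/n₁ = tan 57.70° = 1.582.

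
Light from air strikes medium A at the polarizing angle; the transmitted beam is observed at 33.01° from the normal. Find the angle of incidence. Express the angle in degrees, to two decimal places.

Since the reflected and refracted rays are at right angles at the polarizing angle, θ_B + θ_t = 90°.
So θ_B = 90° − θ_t = 90° − 33.01° = 56.99°.

θ_B ≈ 56.99°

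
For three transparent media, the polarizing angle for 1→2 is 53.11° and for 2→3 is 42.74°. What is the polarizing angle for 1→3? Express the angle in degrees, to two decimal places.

n₂/n₁ = tan 53.11° = 1.3324 and n₃/n₂ = tan 42.74° = 0.9241.
Multiplying, n₃/n₁ = 1.3324 × 0.9241 = 1.2312, and θ_B(1→3) = arctan 1.2312 = 50.92°.

θ_B ≈ 50.92°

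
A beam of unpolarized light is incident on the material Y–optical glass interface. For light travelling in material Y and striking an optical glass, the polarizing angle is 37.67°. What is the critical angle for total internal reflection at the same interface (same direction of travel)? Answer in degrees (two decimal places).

θ_c ≈ 50.54°

From Brewster, n₂/n₁ = tan θ_B = tan 37.67° = 0.7721.
Then sin θ_c = n₂/n₁ = 0.7721, so θ_c = arcsin 0.7721 = 50.54°.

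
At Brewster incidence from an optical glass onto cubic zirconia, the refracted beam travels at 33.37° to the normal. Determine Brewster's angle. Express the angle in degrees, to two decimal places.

θ_B ≈ 56.63°

Since the reflected and refracted rays are at right angles at the polarizing angle, θ_B + θ_t = 90°.
θ_B = 90° − 33.37° = 56.63°.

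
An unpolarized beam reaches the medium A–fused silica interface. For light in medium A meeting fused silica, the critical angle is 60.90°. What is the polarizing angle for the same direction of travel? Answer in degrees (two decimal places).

n₂/n₁ = sin θ_c = sin 60.90° = 0.8738.
tan θ_B equals the same ratio, so θ_B = arctan(0.8738) = 41.15°.

θ_B ≈ 41.15°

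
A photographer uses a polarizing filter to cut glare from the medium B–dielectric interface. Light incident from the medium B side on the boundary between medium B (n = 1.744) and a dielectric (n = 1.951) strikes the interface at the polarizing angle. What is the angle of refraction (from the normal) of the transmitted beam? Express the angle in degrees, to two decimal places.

θ_t ≈ 41.79°

tan θ_B = n₂/n₁ = 1.951/1.744 = 1.1187, so θ_B = 48.21°.
The refracted ray is perpendicular to the reflected ray, so θ_t = 90° − θ_B = 41.79°.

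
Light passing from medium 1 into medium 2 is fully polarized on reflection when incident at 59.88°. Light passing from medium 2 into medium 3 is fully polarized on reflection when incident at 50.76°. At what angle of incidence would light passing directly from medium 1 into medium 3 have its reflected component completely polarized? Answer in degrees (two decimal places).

tan θ_B(1→2) = n₂/n₁ = tan 59.88° = 1.7237.
tan θ_B(2→3) = n₃/n₂ = tan 50.76° = 1.2244.
Multiplying, n₃/n₁ = 1.7237 × 1.2244 = 2.1105, and θ_B(1→3) = arctan 2.1105 = 64.65°.

θ_B ≈ 64.65°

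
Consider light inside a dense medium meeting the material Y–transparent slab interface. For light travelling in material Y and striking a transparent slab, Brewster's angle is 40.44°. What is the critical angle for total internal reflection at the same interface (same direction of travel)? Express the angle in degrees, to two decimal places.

tan θ_B = n₂/n₁ = tan 40.44° = 0.8523.
Total internal reflection: sin θ_c = n₂/n₁ = 0.8523.
θ_c = arcsin(0.8523) = 58.46°.

θ_c ≈ 58.46°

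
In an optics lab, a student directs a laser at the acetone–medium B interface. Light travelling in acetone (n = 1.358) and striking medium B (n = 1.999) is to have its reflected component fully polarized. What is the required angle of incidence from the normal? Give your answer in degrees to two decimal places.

θ_B ≈ 55.81°

Here n₂/n₁ = 1.999/1.358 = 1.4720, and Brewster's law gives tan θ_B = n₂/n₁.
θ_B = arctan(1.4720) = 55.81°.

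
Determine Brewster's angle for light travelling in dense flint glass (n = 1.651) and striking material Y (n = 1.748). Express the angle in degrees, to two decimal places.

The reflected p-component vanishes when tan θ_B = n₂/n₁.
Brewster's condition: tan θ_B = n₂/n₁ = 1.748/1.651 = 1.0588.
So θ_B = arctan 1.0588 = 46.63°.

θ_B ≈ 46.63°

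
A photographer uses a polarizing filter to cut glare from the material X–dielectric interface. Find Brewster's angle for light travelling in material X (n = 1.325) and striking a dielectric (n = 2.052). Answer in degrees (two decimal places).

θ_B ≈ 57.15°

Brewster's condition: tan θ_B = n₂/n₁ = 2.052/1.325 = 1.5487. Taking the arctangent, θ_B = 57.15°.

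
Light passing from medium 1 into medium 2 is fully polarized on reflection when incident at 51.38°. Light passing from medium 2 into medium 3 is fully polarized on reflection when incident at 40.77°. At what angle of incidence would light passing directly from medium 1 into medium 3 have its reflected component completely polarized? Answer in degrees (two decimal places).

θ_B ≈ 47.19°

n₂/n₁ = tan 51.38° = 1.2518 and n₃/n₂ = tan 40.77° = 0.8623.
So n₃/n₁ = (n₂/n₁)(n₃/n₂) = 1.2518 × 0.8623 = 1.0794.
θ_B(1→3) = arctan(1.0794) = 47.19°.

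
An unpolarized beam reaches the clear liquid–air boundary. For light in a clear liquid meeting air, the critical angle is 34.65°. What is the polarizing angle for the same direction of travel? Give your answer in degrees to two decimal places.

At the critical angle sin θ_c = n₂/n₁, giving n₂/n₁ = sin 34.65° = 0.5686.
Then tan θ_B = n₂/n₁ = 0.5686, so θ_B = arctan 0.5686 = 29.62°.

θ_B ≈ 29.62°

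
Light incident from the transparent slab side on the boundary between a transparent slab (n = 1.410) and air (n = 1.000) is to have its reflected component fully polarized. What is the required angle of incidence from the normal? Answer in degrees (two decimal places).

tan θ_B = n₂/n₁ = 1.000/1.410 = 0.7092.
So θ_B = arctan 0.7092 = 35.35°.

θ_B ≈ 35.35°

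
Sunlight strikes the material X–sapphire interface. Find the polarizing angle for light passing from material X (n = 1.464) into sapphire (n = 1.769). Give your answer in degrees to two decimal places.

Here n₂/n₁ = 1.769/1.464 = 1.2083, and Brewster's law gives tan θ_B = n₂/n₁.
So θ_B = arctan 1.2083 = 50.39°.

θ_B ≈ 50.39°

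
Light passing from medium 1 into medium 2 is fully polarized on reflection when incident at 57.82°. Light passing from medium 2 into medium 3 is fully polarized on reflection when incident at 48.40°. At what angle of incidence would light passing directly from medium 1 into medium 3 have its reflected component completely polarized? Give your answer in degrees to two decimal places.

θ_B ≈ 60.81°

n₂/n₁ = tan 57.82° = 1.5892 and n₃/n₂ = tan 48.40° = 1.1263.
Multiplying, n₃/n₁ = 1.5892 × 1.1263 = 1.7900, and θ_B(1→3) = arctan 1.7900 = 60.81°.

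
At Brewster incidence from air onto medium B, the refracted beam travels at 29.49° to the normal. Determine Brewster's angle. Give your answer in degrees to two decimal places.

θ_B ≈ 60.51°

Since the reflected and refracted rays are at right angles at the polarizing angle, θ_B + θ_t = 90°.
So θ_B = 90° − θ_t = 90° − 29.49° = 60.51°.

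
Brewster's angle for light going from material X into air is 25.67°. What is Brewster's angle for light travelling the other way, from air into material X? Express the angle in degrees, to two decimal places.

tan θ_B' = n₁/n₂ = 1/tan θ_B, so θ_B' = 90° − θ_B.
θ_B' = 90° − 25.67° = 64.33°.

θ_B' ≈ 64.33°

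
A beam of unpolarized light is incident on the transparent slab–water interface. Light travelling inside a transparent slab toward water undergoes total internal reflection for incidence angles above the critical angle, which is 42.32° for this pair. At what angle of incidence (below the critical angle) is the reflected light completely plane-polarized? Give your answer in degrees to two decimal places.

n₂/n₁ = sin θ_c = sin 42.32° = 0.6733.
tan θ_B equals the same ratio, so θ_B = arctan(0.6733) = 33.95°.

θ_B ≈ 33.95°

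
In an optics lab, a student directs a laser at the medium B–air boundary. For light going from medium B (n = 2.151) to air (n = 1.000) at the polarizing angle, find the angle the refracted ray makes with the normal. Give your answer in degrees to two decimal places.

θ_B = arctan(n₂/n₁) = arctan(1.000/2.151) = 24.93°.
At Brewster's angle the reflected and refracted rays are perpendicular, so θ_t = 90° − θ_B = 90° − 24.93° = 65.07°.

θ_t ≈ 65.07°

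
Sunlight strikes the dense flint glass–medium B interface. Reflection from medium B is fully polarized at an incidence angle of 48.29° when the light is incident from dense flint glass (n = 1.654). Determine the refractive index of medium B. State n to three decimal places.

n ≈ 1.856

At Brewster's angle, tan θ_B = n₂/n₁ with n₁ on the incident side (dense flint glass) and n₂ on the transmitted side (medium B).
n₂ = n₁ tan θ_B = 1.654 × tan 48.29° = 1.856.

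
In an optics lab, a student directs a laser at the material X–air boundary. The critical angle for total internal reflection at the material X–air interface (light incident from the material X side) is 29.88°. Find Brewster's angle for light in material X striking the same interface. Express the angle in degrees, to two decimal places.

θ_B ≈ 26.48°

sin θ_c = n₂/n₁, so n₂/n₁ = sin 29.88° = 0.4982.
Brewster: tan θ_B = n₂/n₁ = 0.4982.
θ_B = arctan(0.4982) = 26.48°.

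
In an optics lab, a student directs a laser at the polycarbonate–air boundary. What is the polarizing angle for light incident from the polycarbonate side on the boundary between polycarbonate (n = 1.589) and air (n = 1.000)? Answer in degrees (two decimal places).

θ_B ≈ 32.18°

tan θ_B = n₂/n₁ = 1.000/1.589 = 0.6293.
θ_B = arctan(0.6293) = 32.18°.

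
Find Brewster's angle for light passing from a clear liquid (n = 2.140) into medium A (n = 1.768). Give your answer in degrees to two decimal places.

Brewster's condition: tan θ_B = n₂/n₁ = 1.768/2.140 = 0.8262. Taking the arctangent, θ_B = 39.56°.

θ_B ≈ 39.56°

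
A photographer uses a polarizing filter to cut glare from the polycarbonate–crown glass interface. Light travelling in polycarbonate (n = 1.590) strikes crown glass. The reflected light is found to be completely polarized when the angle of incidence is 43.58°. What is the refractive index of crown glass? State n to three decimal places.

n ≈ 1.513

Brewster's law: tan θ_B = n₂/n₁ (light incident in polycarbonate, refracted into crown glass).
n₂ = n₁ tan θ_B = 1.590 × tan 43.58° = 1.513.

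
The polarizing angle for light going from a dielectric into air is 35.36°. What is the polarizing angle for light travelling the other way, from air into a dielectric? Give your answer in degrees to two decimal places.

θ_B' ≈ 54.64°

tan θ_B' = n₁/n₂ = 1/tan θ_B, so θ_B' = 90° − θ_B.
θ_B' = 90° − 35.36° = 54.64°.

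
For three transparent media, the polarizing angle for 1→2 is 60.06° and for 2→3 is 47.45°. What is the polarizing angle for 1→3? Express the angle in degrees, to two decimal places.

θ_B ≈ 62.14°

Each Brewster angle gives a ratio: n₂/n₁ = tan 60.06° = 1.7362, n₃/n₂ = tan 47.45° = 1.0894.
So n₃/n₁ = (n₂/n₁)(n₃/n₂) = 1.7362 × 1.0894 = 1.8915.
θ_B(1→3) = arctan(1.8915) = 62.14°.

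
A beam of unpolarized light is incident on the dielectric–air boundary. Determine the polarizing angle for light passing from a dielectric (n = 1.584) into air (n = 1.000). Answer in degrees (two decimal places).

θ_B ≈ 32.26°

Brewster's condition: tan θ_B = n₂/n₁ = 1.000/1.584 = 0.6313.
θ_B = arctan(0.6313) = 32.26°.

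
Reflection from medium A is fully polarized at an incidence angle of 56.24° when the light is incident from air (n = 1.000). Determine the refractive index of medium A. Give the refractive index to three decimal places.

Brewster's law: tan θ_B = n₂/n₁ (light incident in air, refracted into medium A).
n₂ = n₁ tan θ_B = 1.000 × tan 56.24° = 1.496.

n ≈ 1.496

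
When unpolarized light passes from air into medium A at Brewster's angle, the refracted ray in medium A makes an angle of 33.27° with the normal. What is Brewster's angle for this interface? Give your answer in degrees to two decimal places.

θ_B ≈ 56.73°

Brewster's condition makes the reflected and refracted beams perpendicular: θ_B + θ_t = 90°.
θ_B = 90° − 33.27° = 56.73°.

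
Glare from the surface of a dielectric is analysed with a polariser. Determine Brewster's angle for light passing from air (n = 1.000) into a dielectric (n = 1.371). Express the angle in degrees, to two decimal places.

θ_B ≈ 53.89°

At Brewster's angle the reflected and refracted rays are perpendicular, which with Snell's law gives tan θ_B = n₂/n₁.
Here n₂/n₁ = 1.371/1.000 = 1.3710, and Brewster's law gives tan θ_B = n₂/n₁.
So θ_B = arctan 1.3710 = 53.89°.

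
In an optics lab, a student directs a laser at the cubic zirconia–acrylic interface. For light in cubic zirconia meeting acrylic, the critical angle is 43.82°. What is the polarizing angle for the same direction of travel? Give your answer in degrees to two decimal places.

n₂/n₁ = sin θ_c = sin 43.82° = 0.6924.
tan θ_B equals the same ratio, so θ_B = arctan(0.6924) = 34.70°.

θ_B ≈ 34.70°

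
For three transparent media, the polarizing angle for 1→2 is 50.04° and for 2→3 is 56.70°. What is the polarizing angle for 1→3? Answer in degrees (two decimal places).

θ_B ≈ 61.17°

tan θ_B(1→2) = n₂/n₁ = tan 50.04° = 1.1934.
tan θ_B(2→3) = n₃/n₂ = tan 56.70° = 1.5224.
So n₃/n₁ = (n₂/n₁)(n₃/n₂) = 1.1934 × 1.5224 = 1.8168.
θ_B(1→3) = arctan(1.8168) = 61.17°.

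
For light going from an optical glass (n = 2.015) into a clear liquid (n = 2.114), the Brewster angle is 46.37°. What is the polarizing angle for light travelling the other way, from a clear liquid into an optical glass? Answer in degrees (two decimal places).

The two Brewster angles are complementary: θ_B' = 90° − θ_B = 90° − 46.37° = 43.63°.

θ_B' ≈ 43.63°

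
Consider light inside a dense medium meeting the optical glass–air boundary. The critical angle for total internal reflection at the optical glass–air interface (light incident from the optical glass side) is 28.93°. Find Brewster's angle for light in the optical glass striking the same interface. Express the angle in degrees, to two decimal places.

θ_B ≈ 25.81°

sin θ_c = n₂/n₁, so n₂/n₁ = sin 28.93° = 0.4837.
Brewster: tan θ_B = n₂/n₁ = 0.4837.
θ_B = arctan(0.4837) = 25.81°.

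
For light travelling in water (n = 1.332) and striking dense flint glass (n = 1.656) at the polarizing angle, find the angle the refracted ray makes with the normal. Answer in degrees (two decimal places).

First find Brewster's angle: tan θ_B = 1.656/1.332 = 1.2432, giving θ_B = 51.19°.
Since θ_B + θ_t = 90° at Brewster incidence, θ_t = 90° − 51.19° = 38.81°.

θ_t ≈ 38.81°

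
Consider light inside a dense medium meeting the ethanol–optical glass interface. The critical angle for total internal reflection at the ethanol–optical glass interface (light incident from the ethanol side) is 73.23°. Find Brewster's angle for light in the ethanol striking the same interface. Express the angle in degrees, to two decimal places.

n₂/n₁ = sin θ_c = sin 73.23° = 0.9575.
tan θ_B equals the same ratio, so θ_B = arctan(0.9575) = 43.76°.

θ_B ≈ 43.76°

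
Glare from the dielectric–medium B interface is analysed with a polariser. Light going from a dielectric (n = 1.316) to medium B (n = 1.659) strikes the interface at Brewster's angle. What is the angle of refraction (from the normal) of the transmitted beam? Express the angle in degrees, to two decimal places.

tan θ_B = n₂/n₁ = 1.659/1.316 = 1.2606, so θ_B = 51.58°.
The refracted ray is perpendicular to the reflected ray, so θ_t = 90° − θ_B = 38.42°.

θ_t ≈ 38.42°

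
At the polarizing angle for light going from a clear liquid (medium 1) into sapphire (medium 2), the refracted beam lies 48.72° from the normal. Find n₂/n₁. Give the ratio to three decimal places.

θ_B + θ_t = 90°, so θ_B = 90° − 48.72° = 41.28°.
Then n₂/n₁ = tan θ_B = tan 41.28° = 0.878.

n₂/n₁ ≈ 0.878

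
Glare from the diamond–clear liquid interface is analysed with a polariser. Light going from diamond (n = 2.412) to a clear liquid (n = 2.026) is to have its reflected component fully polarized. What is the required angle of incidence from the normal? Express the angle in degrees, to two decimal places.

θ_B ≈ 40.03°

Here n₂/n₁ = 2.026/2.412 = 0.8400, and Brewster's law gives tan θ_B = n₂/n₁. Taking the arctangent, θ_B = 40.03°.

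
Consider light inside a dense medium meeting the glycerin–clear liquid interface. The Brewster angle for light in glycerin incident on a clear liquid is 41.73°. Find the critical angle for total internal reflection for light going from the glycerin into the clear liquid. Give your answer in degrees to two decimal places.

θ_c ≈ 63.11°

tan θ_B = n₂/n₁ = tan 41.73° = 0.8919.
Total internal reflection: sin θ_c = n₂/n₁ = 0.8919.
θ_c = arcsin(0.8919) = 63.11°.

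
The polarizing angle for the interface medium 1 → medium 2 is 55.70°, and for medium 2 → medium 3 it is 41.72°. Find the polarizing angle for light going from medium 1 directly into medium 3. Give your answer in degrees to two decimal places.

θ_B ≈ 52.58°

Each Brewster angle gives a ratio: n₂/n₁ = tan 55.70° = 1.4659, n₃/n₂ = tan 41.72° = 0.8916.
So n₃/n₁ = (n₂/n₁)(n₃/n₂) = 1.4659 × 0.8916 = 1.3070.
θ_B(1→3) = arctan(1.3070) = 52.58°.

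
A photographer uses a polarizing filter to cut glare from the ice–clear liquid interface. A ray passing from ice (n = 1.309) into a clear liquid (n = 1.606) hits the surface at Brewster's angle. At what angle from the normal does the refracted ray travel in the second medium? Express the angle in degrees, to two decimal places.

First find Brewster's angle: tan θ_B = 1.606/1.309 = 1.2269, giving θ_B = 50.82°.
The refracted ray is perpendicular to the reflected ray, so θ_t = 90° − θ_B = 39.18°.

θ_t ≈ 39.18°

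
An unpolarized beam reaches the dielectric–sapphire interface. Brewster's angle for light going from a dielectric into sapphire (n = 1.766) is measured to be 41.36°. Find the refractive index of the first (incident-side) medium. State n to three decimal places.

At Brewster's angle, tan θ_B = n₂/n₁ with n₁ on the incident side (a dielectric) and n₂ on the transmitted side (sapphire).
n₁ = n₂ / tan θ_B = 1.766 / tan 41.36° = 2.006.

n ≈ 2.006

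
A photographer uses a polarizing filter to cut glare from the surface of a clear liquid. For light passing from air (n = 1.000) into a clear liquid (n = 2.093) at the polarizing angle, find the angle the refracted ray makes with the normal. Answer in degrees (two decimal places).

tan θ_B = n₂/n₁ = 2.093/1.000 = 2.0930, so θ_B = 64.46°.
At Brewster's angle the reflected and refracted rays are perpendicular, so θ_t = 90° − θ_B = 90° − 64.46° = 25.54°.

θ_t ≈ 25.54°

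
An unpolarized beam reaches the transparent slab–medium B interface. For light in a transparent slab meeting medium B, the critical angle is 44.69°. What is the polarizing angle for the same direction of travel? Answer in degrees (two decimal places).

θ_B ≈ 35.12°

sin θ_c = n₂/n₁, so n₂/n₁ = sin 44.69° = 0.7033.
Brewster: tan θ_B = n₂/n₁ = 0.7033.
θ_B = arctan(0.7033) = 35.12°.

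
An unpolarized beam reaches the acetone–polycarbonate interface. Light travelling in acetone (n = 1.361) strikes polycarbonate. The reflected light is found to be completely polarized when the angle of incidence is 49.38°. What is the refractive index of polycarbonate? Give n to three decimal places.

n ≈ 1.587

Full polarization of the reflected beam means tan θ_B = n₂/n₁, where n₁ is the incident medium (acetone).
n₂ = n₁ tan θ_B = 1.361 × tan 49.38° = 1.587.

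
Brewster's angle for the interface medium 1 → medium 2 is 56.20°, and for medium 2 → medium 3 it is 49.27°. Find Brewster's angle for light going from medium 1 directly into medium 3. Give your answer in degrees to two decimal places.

Each Brewster angle gives a ratio: n₂/n₁ = tan 56.20° = 1.4938, n₃/n₂ = tan 49.27° = 1.1614.
Multiplying, n₃/n₁ = 1.4938 × 1.1614 = 1.7348, and θ_B(1→3) = arctan 1.7348 = 60.04°.

θ_B ≈ 60.04°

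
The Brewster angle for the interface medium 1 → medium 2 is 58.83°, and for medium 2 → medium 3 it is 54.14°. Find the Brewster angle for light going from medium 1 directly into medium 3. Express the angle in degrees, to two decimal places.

tan θ_B(1→2) = n₂/n₁ = tan 58.83° = 1.6531.
tan θ_B(2→3) = n₃/n₂ = tan 54.14° = 1.3835.
Multiplying, n₃/n₁ = 1.6531 × 1.3835 = 2.2871, and θ_B(1→3) = arctan 2.2871 = 66.38°.

θ_B ≈ 66.38°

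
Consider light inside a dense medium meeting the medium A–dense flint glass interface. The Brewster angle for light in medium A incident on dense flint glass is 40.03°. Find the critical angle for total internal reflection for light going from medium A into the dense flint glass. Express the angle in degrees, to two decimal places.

θ_c ≈ 57.14°

From Brewster, n₂/n₁ = tan θ_B = tan 40.03° = 0.8400.
Then sin θ_c = n₂/n₁ = 0.8400, so θ_c = arcsin 0.8400 = 57.14°.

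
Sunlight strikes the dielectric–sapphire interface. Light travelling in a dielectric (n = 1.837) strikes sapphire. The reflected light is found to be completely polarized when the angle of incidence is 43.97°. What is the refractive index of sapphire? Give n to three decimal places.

n ≈ 1.772

Full polarization of the reflected beam means tan θ_B = n₂/n₁, where n₁ is the incident medium (a dielectric).
n₂ = n₁ tan θ_B = 1.837 × tan 43.97° = 1.772.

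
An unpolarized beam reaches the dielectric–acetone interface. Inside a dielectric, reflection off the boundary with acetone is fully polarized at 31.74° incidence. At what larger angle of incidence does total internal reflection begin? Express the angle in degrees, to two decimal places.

tan θ_B = n₂/n₁ = tan 31.74° = 0.6186.
Total internal reflection: sin θ_c = n₂/n₁ = 0.6186.
θ_c = arcsin(0.6186) = 38.21°.

θ_c ≈ 38.21°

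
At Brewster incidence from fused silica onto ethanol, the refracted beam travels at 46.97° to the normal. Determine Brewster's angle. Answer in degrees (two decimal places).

θ_B ≈ 43.03°

At Brewster's angle the reflected and refracted rays are perpendicular, so θ_B + θ_t = 90°.
So θ_B = 90° − θ_t = 90° − 46.97° = 43.03°.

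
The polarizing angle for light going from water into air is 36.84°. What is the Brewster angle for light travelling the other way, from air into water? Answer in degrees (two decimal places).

The two Brewster angles are complementary: θ_B' = 90° − θ_B = 90° − 36.84° = 53.16°.

θ_B' ≈ 53.16°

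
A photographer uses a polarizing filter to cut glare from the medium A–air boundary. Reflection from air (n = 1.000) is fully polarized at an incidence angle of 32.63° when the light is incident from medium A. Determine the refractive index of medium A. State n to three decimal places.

At the Brewster angle, tan θ_B = n₂/n₁ with n₁ on the incident side (medium A) and n₂ on the transmitted side (air).
n₁ = n₂ / tan θ_B = 1.000 / tan 32.63° = 1.562.

n ≈ 1.562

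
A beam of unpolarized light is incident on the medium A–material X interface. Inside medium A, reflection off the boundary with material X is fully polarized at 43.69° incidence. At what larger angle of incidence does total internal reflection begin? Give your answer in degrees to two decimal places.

From Brewster, n₂/n₁ = tan θ_B = tan 43.69° = 0.9553.
Then sin θ_c = n₂/n₁ = 0.9553, so θ_c = arcsin 0.9553 = 72.80°.

θ_c ≈ 72.80°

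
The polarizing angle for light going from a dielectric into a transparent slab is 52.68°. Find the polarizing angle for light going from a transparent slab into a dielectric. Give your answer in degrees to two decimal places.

Reversing the direction swaps n₁ and n₂, so tan θ_B' = 1/tan θ_B and θ_B' = 90° − θ_B.
Hence θ_B' = 90° − 52.68° = 37.32°.

θ_B' ≈ 37.32°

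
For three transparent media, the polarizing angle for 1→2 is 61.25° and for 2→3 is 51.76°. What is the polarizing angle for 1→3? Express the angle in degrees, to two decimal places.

n₂/n₁ = tan 61.25° = 1.8228 and n₃/n₂ = tan 51.76° = 1.2689.
So n₃/n₁ = (n₂/n₁)(n₃/n₂) = 1.8228 × 1.2689 = 2.3130.
θ_B(1→3) = arctan(2.3130) = 66.62°.

θ_B ≈ 66.62°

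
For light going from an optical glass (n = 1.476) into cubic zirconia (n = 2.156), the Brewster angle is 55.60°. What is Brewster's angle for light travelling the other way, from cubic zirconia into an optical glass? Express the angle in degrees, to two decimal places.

tan θ_B' = n₁/n₂ = 1/tan θ_B, so θ_B' = 90° − θ_B.
θ_B' = 90° − 55.60° = 34.40°.

θ_B' ≈ 34.40°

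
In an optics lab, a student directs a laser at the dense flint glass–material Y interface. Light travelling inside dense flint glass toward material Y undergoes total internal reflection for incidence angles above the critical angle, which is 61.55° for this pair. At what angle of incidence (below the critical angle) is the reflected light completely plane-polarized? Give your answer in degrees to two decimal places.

sin θ_c = n₂/n₁, so n₂/n₁ = sin 61.55° = 0.8792.
Brewster: tan θ_B = n₂/n₁ = 0.8792.
θ_B = arctan(0.8792) = 41.32°.

θ_B ≈ 41.32°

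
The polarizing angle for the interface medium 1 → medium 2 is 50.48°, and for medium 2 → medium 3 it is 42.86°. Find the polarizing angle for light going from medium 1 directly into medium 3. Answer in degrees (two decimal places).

n₂/n₁ = tan 50.48° = 1.2122 and n₃/n₂ = tan 42.86° = 0.9280.
Multiplying, n₃/n₁ = 1.2122 × 0.9280 = 1.1249, and θ_B(1→3) = arctan 1.1249 = 48.36°.

θ_B ≈ 48.36°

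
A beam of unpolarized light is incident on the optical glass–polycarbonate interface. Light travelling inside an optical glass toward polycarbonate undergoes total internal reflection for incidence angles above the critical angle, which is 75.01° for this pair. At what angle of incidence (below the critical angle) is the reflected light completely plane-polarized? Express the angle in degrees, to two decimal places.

θ_B ≈ 44.01°

n₂/n₁ = sin θ_c = sin 75.01° = 0.9660.
tan θ_B equals the same ratio, so θ_B = arctan(0.9660) = 44.01°.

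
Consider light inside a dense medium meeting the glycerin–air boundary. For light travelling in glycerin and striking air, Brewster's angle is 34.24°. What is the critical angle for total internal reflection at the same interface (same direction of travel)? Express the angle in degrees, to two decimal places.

tan θ_B = n₂/n₁ = tan 34.24° = 0.6806.
Total internal reflection: sin θ_c = n₂/n₁ = 0.6806.
θ_c = arcsin(0.6806) = 42.89°.

θ_c ≈ 42.89°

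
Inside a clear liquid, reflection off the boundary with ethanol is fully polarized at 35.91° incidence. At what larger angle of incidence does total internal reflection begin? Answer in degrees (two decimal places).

θ_c ≈ 46.40°

From Brewster, n₂/n₁ = tan θ_B = tan 35.91° = 0.7241.
Then sin θ_c = n₂/n₁ = 0.7241, so θ_c = arcsin 0.7241 = 46.40°.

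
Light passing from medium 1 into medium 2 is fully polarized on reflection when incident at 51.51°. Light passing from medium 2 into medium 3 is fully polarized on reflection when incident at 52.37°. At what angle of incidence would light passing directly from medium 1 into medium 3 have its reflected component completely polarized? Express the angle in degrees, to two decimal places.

θ_B ≈ 58.49°

tan θ_B(1→2) = n₂/n₁ = tan 51.51° = 1.2576.
tan θ_B(2→3) = n₃/n₂ = tan 52.37° = 1.2971.
So n₃/n₁ = (n₂/n₁)(n₃/n₂) = 1.2576 × 1.2971 = 1.6313.
θ_B(1→3) = arctan(1.6313) = 58.49°.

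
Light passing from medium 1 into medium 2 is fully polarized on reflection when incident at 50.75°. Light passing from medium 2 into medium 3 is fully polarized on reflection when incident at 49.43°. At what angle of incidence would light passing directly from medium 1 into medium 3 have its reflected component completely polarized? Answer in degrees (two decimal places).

θ_B ≈ 55.03°

Each Brewster angle gives a ratio: n₂/n₁ = tan 50.75° = 1.2239, n₃/n₂ = tan 49.43° = 1.1680.
So n₃/n₁ = (n₂/n₁)(n₃/n₂) = 1.2239 × 1.1680 = 1.4295.
θ_B(1→3) = arctan(1.4295) = 55.03°.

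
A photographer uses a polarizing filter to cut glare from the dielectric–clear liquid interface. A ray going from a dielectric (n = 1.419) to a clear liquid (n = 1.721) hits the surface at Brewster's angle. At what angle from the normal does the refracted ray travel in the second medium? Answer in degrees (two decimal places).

θ_t ≈ 39.51°

θ_B = arctan(n₂/n₁) = arctan(1.721/1.419) = 50.49°.
At Brewster's angle the reflected and refracted rays are perpendicular, so θ_t = 90° − θ_B = 90° − 50.49° = 39.51°.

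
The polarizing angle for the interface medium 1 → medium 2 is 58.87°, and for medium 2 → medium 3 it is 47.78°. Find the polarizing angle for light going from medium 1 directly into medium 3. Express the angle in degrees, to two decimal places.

n₂/n₁ = tan 58.87° = 1.6558 and n₃/n₂ = tan 47.78° = 1.1021.
n₃/n₁ = 1.8248. Then tan θ_B(1→3) = n₃/n₁, so θ_B(1→3) = arctan(1.8248) = 61.28°.

θ_B ≈ 61.28°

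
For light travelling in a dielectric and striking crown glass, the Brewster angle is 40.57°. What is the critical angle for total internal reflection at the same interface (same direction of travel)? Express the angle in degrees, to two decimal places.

From Brewster, n₂/n₁ = tan θ_B = tan 40.57° = 0.8562.
Then sin θ_c = n₂/n₁ = 0.8562, so θ_c = arcsin 0.8562 = 58.89°.

θ_c ≈ 58.89°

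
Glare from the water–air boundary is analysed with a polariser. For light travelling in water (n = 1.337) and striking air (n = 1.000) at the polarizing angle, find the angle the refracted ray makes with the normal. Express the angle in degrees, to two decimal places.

θ_t ≈ 53.21°

θ_B = arctan(n₂/n₁) = arctan(1.000/1.337) = 36.79°.
The refracted ray is perpendicular to the reflected ray, so θ_t = 90° − θ_B = 53.21°.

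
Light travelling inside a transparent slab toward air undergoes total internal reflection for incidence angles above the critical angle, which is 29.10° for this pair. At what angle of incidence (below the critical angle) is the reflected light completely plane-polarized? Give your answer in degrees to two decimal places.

sin θ_c = n₂/n₁, so n₂/n₁ = sin 29.10° = 0.4863.
Brewster: tan θ_B = n₂/n₁ = 0.4863.
θ_B = arctan(0.4863) = 25.94°.

θ_B ≈ 25.94°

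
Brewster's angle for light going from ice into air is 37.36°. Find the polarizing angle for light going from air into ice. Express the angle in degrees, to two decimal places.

Reversing the direction swaps n₁ and n₂, so tan θ_B' = 1/tan θ_B and θ_B' = 90° − θ_B.
Hence θ_B' = 90° − 37.36° = 52.64°.

θ_B' ≈ 52.64°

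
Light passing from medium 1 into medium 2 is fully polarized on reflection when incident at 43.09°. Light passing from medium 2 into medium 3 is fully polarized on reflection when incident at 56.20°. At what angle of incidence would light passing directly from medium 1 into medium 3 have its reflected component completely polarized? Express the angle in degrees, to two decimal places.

Each Brewster angle gives a ratio: n₂/n₁ = tan 43.09° = 0.9355, n₃/n₂ = tan 56.20° = 1.4938.
n₃/n₁ = 1.3974. Then tan θ_B(1→3) = n₃/n₁, so θ_B(1→3) = arctan(1.3974) = 54.41°.

θ_B ≈ 54.41°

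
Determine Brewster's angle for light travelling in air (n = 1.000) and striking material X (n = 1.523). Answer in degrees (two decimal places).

θ_B ≈ 56.71°

tan θ_B = n₂/n₁ = 1.523/1.000 = 1.5230. Taking the arctangent, θ_B = 56.71°.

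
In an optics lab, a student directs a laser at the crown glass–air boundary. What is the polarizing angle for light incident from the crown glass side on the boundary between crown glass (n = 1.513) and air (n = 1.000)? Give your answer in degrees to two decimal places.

θ_B ≈ 33.46°

At Brewster's angle the reflected and refracted rays are perpendicular, which with Snell's law gives tan θ_B = n₂/n₁.
tan θ_B = n₂/n₁ = 1.000/1.513 = 0.6609.
θ_B = arctan(0.6609) = 33.46°.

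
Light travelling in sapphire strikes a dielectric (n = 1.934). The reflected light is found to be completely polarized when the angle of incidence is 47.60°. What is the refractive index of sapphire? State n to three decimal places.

n ≈ 1.766

At the polarizing angle, tan θ_B = n₂/n₁ with n₁ on the incident side (sapphire) and n₂ on the transmitted side (a dielectric).
n₁ = n₂ / tan θ_B = 1.934 / tan 47.60° = 1.766.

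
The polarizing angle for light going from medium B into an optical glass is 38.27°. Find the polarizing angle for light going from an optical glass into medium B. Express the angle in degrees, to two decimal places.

Reversing the direction swaps n₁ and n₂, so tan θ_B' = 1/tan θ_B and θ_B' = 90° − θ_B.
Hence θ_B' = 90° − 38.27° = 51.73°.

θ_B' ≈ 51.73°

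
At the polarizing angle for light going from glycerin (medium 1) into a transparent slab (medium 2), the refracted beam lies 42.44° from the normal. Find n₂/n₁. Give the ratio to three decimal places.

θ_B + θ_t = 90°, so θ_B = 90° − 42.44° = 47.56°.
Then n₂/n₁ = tan θ_B = tan 47.56° = 1.094.

n₂/n₁ ≈ 1.094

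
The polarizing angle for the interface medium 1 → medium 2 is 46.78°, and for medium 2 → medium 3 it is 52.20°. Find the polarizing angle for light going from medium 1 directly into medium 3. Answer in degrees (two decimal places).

θ_B ≈ 53.91°

n₂/n₁ = tan 46.78° = 1.0641 and n₃/n₂ = tan 52.20° = 1.2892.
n₃/n₁ = 1.3719. Then tan θ_B(1→3) = n₃/n₁, so θ_B(1→3) = arctan(1.3719) = 53.91°.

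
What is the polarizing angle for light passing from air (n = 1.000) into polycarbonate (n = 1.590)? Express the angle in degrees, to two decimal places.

tan θ_B = n₂/n₁ = 1.590/1.000 = 1.5900.
θ_B = arctan(1.5900) = 57.83°.

θ_B ≈ 57.83°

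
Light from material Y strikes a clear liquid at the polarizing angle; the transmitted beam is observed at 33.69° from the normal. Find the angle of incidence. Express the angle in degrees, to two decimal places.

Brewster's condition makes the reflected and refracted beams perpendicular: θ_B + θ_t = 90°.
So θ_B = 90° − θ_t = 90° − 33.69° = 56.31°.

θ_B ≈ 56.31°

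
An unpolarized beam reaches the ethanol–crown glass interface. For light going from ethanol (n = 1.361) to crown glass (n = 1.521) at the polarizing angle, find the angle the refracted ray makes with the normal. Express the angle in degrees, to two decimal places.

θ_t ≈ 41.82°

θ_B = arctan(n₂/n₁) = arctan(1.521/1.361) = 48.18°.
At Brewster's angle the reflected and refracted rays are perpendicular, so θ_t = 90° − θ_B = 90° − 48.18° = 41.82°.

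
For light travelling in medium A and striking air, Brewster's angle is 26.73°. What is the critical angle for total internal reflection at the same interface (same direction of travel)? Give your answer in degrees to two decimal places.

θ_c ≈ 30.24°

From Brewster, n₂/n₁ = tan θ_B = tan 26.73° = 0.5036.
Then sin θ_c = n₂/n₁ = 0.5036, so θ_c = arcsin 0.5036 = 30.24°.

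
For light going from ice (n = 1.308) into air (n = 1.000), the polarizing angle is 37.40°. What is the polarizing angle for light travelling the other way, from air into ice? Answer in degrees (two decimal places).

Reversing the direction swaps n₁ and n₂, so tan θ_B' = 1/tan θ_B and θ_B' = 90° − θ_B.
Hence θ_B' = 90° − 37.40° = 52.60°.

θ_B' ≈ 52.60°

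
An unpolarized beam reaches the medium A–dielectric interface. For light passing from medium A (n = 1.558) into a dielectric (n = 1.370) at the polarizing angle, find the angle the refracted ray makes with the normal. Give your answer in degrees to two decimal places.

θ_B = arctan(n₂/n₁) = arctan(1.370/1.558) = 41.33°.
The refracted ray is perpendicular to the reflected ray, so θ_t = 90° − θ_B = 48.67°.

θ_t ≈ 48.67°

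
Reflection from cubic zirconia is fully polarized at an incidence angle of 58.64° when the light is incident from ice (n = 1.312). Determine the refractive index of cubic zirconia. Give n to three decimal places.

Brewster's law: tan θ_B = n₂/n₁ (light incident in ice, refracted into cubic zirconia).
n₂ = n₁ tan θ_B = 1.312 × tan 58.64° = 2.153.

n ≈ 2.153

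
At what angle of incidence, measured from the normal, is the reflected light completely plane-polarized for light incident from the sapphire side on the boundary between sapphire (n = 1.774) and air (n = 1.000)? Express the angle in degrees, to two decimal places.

θ_B ≈ 29.41°

At Brewster's angle the reflected and refracted rays are perpendicular, which with Snell's law gives tan θ_B = n₂/n₁.
tan θ_B = n₂/n₁ = 1.000/1.774 = 0.5637.
θ_B = arctan(0.5637) = 29.41°.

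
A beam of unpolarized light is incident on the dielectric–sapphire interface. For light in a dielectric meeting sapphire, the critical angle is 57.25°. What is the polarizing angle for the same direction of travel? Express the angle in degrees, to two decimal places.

θ_B ≈ 40.07°

At the critical angle sin θ_c = n₂/n₁, giving n₂/n₁ = sin 57.25° = 0.8410.
Then tan θ_B = n₂/n₁ = 0.8410, so θ_B = arctan 0.8410 = 40.07°.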